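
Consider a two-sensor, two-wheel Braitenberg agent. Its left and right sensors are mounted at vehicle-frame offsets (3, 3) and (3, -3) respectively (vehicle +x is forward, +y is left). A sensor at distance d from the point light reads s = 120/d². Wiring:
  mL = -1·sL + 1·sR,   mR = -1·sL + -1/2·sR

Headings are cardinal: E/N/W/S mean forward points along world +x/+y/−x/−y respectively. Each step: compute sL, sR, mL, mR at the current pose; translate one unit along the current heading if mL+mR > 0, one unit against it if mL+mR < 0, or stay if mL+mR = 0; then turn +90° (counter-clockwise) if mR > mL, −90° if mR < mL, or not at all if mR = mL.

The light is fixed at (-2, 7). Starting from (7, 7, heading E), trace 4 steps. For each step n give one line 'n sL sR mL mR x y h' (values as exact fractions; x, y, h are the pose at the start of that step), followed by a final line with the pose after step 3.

0 40/51 40/51 0 -20/17 7 7 E
1 12/13 60/17 576/221 -594/221 6 7 S
2 120/29 120/41 -1440/1189 -6660/1189 6 8 W
3 30/13 3/4 -81/52 -279/104 7 8 N
final 7 7 E

n=0: pose=(7,7,E); sL=40/51, sR=40/51; mL=0, mR=-20/17; mL+mR=-20/17 → advance -1; mR−mL=-20/17 → turn -1·90°
n=1: pose=(6,7,S); sL=12/13, sR=60/17; mL=576/221, mR=-594/221; mL+mR=-18/221 → advance -1; mR−mL=-90/17 → turn -1·90°
n=2: pose=(6,8,W); sL=120/29, sR=120/41; mL=-1440/1189, mR=-6660/1189; mL+mR=-8100/1189 → advance -1; mR−mL=-180/41 → turn -1·90°
n=3: pose=(7,8,N); sL=30/13, sR=3/4; mL=-81/52, mR=-279/104; mL+mR=-441/104 → advance -1; mR−mL=-9/8 → turn -1·90°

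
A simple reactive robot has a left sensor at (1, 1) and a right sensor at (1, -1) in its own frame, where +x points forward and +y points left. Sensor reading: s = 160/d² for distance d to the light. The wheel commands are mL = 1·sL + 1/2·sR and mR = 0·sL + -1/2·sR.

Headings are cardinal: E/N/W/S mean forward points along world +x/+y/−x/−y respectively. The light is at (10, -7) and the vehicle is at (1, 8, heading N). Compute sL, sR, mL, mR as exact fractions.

left sensor world pos  = (0, 9); dL² = 356
right sensor world pos = (2, 9); dR² = 320
sL = 160/356 = 40/89
sR = 160/320 = 1/2
mL = 1·sL + 1/2·sR = 249/356
mR = 0·sL + -1/2·sR = -1/4

40/89 1/2 249/356 -1/4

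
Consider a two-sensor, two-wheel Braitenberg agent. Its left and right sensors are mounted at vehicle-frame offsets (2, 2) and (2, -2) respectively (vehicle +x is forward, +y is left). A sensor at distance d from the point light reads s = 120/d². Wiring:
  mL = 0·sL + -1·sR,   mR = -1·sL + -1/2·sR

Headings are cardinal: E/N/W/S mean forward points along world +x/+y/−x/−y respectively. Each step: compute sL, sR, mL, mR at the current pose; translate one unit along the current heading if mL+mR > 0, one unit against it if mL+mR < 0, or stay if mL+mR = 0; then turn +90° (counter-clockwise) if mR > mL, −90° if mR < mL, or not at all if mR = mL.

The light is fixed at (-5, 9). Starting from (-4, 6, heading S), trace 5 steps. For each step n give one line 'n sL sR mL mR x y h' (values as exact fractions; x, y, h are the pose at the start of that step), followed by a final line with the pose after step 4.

0 60/17 60/13 -60/13 -1290/221 -4 6 S
1 120/17 120 -120 -1140/17 -4 7 W
2 15/4 15/2 -15/2 -15/2 -3 7 S
3 24/5 40/3 -40/3 -172/15 -3 8 S
4 6 6 -6 -9 -3 9 E
final -4 9 S

n=0: pose=(-4,6,S); sL=60/17, sR=60/13; mL=-60/13, mR=-1290/221; mL+mR=-2310/221 → advance -1; mR−mL=-270/221 → turn -1·90°
n=1: pose=(-4,7,W); sL=120/17, sR=120; mL=-120, mR=-1140/17; mL+mR=-3180/17 → advance -1; mR−mL=900/17 → turn +1·90°
n=2: pose=(-3,7,S); sL=15/4, sR=15/2; mL=-15/2, mR=-15/2; mL+mR=-15 → advance -1; mR−mL=0 → turn +0·90°
n=3: pose=(-3,8,S); sL=24/5, sR=40/3; mL=-40/3, mR=-172/15; mL+mR=-124/5 → advance -1; mR−mL=28/15 → turn +1·90°
n=4: pose=(-3,9,E); sL=6, sR=6; mL=-6, mR=-9; mL+mR=-15 → advance -1; mR−mL=-3 → turn -1·90°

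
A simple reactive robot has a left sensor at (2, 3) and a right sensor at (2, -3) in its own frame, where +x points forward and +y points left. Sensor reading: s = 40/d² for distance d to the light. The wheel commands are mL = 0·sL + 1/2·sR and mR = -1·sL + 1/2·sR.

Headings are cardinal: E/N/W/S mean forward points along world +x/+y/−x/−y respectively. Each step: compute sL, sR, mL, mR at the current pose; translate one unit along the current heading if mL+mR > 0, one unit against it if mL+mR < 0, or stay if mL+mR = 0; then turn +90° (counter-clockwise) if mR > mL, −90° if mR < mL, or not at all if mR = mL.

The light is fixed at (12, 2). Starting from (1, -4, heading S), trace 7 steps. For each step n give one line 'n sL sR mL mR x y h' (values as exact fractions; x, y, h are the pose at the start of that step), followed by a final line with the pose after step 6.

0 5/16 2/13 1/13 -49/208 1 -4 S
1 40/233 40/173 20/173 -2260/40309 1 -3 W
2 20/117 4/9 2/9 2/39 0 -3 N
3 40/101 40/149 20/149 -3940/15049 0 -2 E
4 5/17 10/73 5/73 -280/1241 -1 -2 S
5 40/261 8/45 4/45 -28/435 -1 -1 W
6 4/29 20/61 10/61 46/1769 -2 -1 N
final -2 0 E

n=0: pose=(1,-4,S); sL=5/16, sR=2/13; mL=1/13, mR=-49/208; mL+mR=-33/208 → advance -1; mR−mL=-5/16 → turn -1·90°
n=1: pose=(1,-3,W); sL=40/233, sR=40/173; mL=20/173, mR=-2260/40309; mL+mR=2400/40309 → advance +1; mR−mL=-40/233 → turn -1·90°
n=2: pose=(0,-3,N); sL=20/117, sR=4/9; mL=2/9, mR=2/39; mL+mR=32/117 → advance +1; mR−mL=-20/117 → turn -1·90°
n=3: pose=(0,-2,E); sL=40/101, sR=40/149; mL=20/149, mR=-3940/15049; mL+mR=-1920/15049 → advance -1; mR−mL=-40/101 → turn -1·90°
n=4: pose=(-1,-2,S); sL=5/17, sR=10/73; mL=5/73, mR=-280/1241; mL+mR=-195/1241 → advance -1; mR−mL=-5/17 → turn -1·90°
n=5: pose=(-1,-1,W); sL=40/261, sR=8/45; mL=4/45, mR=-28/435; mL+mR=32/1305 → advance +1; mR−mL=-40/261 → turn -1·90°
n=6: pose=(-2,-1,N); sL=4/29, sR=20/61; mL=10/61, mR=46/1769; mL+mR=336/1769 → advance +1; mR−mL=-4/29 → turn -1·90°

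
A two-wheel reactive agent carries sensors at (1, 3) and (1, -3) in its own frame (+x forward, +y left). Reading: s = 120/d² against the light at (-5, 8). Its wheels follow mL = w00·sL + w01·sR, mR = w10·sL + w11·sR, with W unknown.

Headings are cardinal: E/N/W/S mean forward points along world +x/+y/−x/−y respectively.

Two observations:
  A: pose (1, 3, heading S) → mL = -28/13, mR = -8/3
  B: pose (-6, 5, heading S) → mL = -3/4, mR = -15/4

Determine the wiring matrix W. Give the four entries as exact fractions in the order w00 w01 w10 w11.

1/2 -1 0 -1

obs A: pose=(1,3,S) → sL=40/39, sR=8/3, mL=-28/13, mR=-8/3
obs B: pose=(-6,5,S) → sL=6, sR=15/4, mL=-3/4, mR=-15/4
sensor matrix S = [[40/39, 8/3], [6, 15/4]]; det S = -158/13
solve [mL_A; mL_B] = S·[w00; w01] and [mR_A; mR_B] = S·[w10; w11]:
  w00 = 1/2, w01 = -1, w10 = 0, w11 = -1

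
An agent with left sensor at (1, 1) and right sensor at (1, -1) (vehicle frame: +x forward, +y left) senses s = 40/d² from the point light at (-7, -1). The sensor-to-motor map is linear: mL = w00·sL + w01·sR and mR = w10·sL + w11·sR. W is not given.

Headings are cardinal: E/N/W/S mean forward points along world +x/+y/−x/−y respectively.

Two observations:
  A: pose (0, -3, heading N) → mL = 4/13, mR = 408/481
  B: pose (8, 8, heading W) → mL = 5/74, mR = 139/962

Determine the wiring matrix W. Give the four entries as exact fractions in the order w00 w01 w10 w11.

0 1/2 1/2 1/2

obs A: pose=(0,-3,N) → sL=40/37, sR=8/13, mL=4/13, mR=408/481
obs B: pose=(8,8,W) → sL=2/13, sR=5/37, mL=5/74, mR=139/962
sensor matrix S = [[40/37, 8/13], [2/13, 5/37]]; det S = 11896/231361
solve [mL_A; mL_B] = S·[w00; w01] and [mR_A; mR_B] = S·[w10; w11]:
  w00 = 0, w01 = 1/2, w10 = 1/2, w11 = 1/2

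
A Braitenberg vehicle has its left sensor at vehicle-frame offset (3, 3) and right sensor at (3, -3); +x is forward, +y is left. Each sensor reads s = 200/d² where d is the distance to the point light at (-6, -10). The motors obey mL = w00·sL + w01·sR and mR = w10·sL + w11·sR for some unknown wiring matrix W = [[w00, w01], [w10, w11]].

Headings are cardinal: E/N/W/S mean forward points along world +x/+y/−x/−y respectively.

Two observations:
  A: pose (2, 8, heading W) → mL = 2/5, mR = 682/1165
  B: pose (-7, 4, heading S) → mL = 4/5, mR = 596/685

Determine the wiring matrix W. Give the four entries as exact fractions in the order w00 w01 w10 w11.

1/2 0 1 -1/2

obs A: pose=(2,8,W) → sL=4/5, sR=100/233, mL=2/5, mR=682/1165
obs B: pose=(-7,4,S) → sL=8/5, sR=200/137, mL=4/5, mR=596/685
sensor matrix S = [[4/5, 100/233], [8/5, 200/137]]; det S = 15360/31921
solve [mL_A; mL_B] = S·[w00; w01] and [mR_A; mR_B] = S·[w10; w11]:
  w00 = 1/2, w01 = 0, w10 = 1, w11 = -1/2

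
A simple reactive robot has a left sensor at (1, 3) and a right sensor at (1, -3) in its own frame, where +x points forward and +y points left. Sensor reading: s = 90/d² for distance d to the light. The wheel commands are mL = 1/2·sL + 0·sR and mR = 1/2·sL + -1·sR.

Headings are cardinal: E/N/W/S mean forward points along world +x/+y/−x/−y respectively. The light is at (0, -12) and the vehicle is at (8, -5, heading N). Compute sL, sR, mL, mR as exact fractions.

left sensor world pos  = (5, -4); dL² = 89
right sensor world pos = (11, -4); dR² = 185
sL = 90/89 = 90/89
sR = 90/185 = 18/37
mL = 1/2·sL + 0·sR = 45/89
mR = 1/2·sL + -1·sR = 63/3293

90/89 18/37 45/89 63/3293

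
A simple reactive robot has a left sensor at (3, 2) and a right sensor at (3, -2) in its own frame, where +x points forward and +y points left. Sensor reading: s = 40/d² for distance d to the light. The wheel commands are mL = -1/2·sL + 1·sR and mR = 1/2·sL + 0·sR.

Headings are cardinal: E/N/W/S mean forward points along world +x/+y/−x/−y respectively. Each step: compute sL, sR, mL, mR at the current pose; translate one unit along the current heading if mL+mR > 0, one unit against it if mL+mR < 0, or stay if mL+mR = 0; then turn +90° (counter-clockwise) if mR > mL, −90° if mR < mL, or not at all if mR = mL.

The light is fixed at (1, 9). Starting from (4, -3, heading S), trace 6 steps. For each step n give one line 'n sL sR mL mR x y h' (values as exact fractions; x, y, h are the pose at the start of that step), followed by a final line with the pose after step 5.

n=0: pose=(4,-3,S); sL=4/25, sR=20/113; mL=274/2825, mR=2/25; mL+mR=20/113 → advance +1; mR−mL=-48/2825 → turn -1·90°
n=1: pose=(4,-4,W); sL=8/45, sR=40/121; mL=1316/5445, mR=4/45; mL+mR=40/121 → advance +1; mR−mL=-832/5445 → turn -1·90°
n=2: pose=(3,-4,N); sL=2/5, sR=10/29; mL=21/145, mR=1/5; mL+mR=10/29 → advance +1; mR−mL=8/145 → turn +1·90°
n=3: pose=(3,-3,W); sL=40/197, sR=40/101; mL=5860/19897, mR=20/197; mL+mR=40/101 → advance +1; mR−mL=-3840/19897 → turn -1·90°
n=4: pose=(2,-3,N); sL=20/41, sR=4/9; mL=74/369, mR=10/41; mL+mR=4/9 → advance +1; mR−mL=16/369 → turn +1·90°
n=5: pose=(2,-2,W); sL=40/173, sR=8/17; mL=1044/2941, mR=20/173; mL+mR=8/17 → advance +1; mR−mL=-704/2941 → turn -1·90°

0 4/25 20/113 274/2825 2/25 4 -3 S
1 8/45 40/121 1316/5445 4/45 4 -4 W
2 2/5 10/29 21/145 1/5 3 -4 N
3 40/197 40/101 5860/19897 20/197 3 -3 W
4 20/41 4/9 74/369 10/41 2 -3 N
5 40/173 8/17 1044/2941 20/173 2 -2 W
final 1 -2 N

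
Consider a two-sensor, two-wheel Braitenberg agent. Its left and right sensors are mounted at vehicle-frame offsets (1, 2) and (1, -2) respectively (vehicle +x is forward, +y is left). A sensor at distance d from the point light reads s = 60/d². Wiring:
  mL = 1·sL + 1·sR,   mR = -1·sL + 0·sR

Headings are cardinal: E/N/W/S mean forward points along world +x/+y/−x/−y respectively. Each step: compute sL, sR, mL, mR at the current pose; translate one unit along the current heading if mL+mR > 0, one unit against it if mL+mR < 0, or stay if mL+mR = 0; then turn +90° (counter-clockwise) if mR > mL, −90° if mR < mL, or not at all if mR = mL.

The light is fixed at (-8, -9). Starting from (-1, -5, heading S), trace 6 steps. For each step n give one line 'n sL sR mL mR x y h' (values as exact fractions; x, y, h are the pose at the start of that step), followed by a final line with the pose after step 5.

n=0: pose=(-1,-5,S); sL=2/3, sR=30/17; mL=124/51, mR=-2/3; mL+mR=30/17 → advance +1; mR−mL=-158/51 → turn -1·90°
n=1: pose=(-1,-6,W); sL=60/37, sR=60/61; mL=5880/2257, mR=-60/37; mL+mR=60/61 → advance +1; mR−mL=-9540/2257 → turn -1·90°
n=2: pose=(-2,-6,N); sL=15/8, sR=3/4; mL=21/8, mR=-15/8; mL+mR=3/4 → advance +1; mR−mL=-9/2 → turn -1·90°
n=3: pose=(-2,-5,E); sL=12/17, sR=60/53; mL=1656/901, mR=-12/17; mL+mR=60/53 → advance +1; mR−mL=-2292/901 → turn -1·90°
n=4: pose=(-1,-5,S); sL=2/3, sR=30/17; mL=124/51, mR=-2/3; mL+mR=30/17 → advance +1; mR−mL=-158/51 → turn -1·90°
n=5: pose=(-1,-6,W); sL=60/37, sR=60/61; mL=5880/2257, mR=-60/37; mL+mR=60/61 → advance +1; mR−mL=-9540/2257 → turn -1·90°

0 2/3 30/17 124/51 -2/3 -1 -5 S
1 60/37 60/61 5880/2257 -60/37 -1 -6 W
2 15/8 3/4 21/8 -15/8 -2 -6 N
3 12/17 60/53 1656/901 -12/17 -2 -5 E
4 2/3 30/17 124/51 -2/3 -1 -5 S
5 60/37 60/61 5880/2257 -60/37 -1 -6 W
final -2 -6 N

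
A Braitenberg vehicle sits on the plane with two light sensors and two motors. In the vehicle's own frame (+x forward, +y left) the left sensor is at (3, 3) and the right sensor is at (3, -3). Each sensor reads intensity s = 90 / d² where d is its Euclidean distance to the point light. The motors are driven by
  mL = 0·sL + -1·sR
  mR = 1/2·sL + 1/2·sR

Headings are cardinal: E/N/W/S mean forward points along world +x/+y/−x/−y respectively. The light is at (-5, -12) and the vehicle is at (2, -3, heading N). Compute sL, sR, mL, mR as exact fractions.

left sensor world pos  = (-1, 0); dL² = 160
right sensor world pos = (5, 0); dR² = 244
sL = 90/160 = 9/16
sR = 90/244 = 45/122
mL = 0·sL + -1·sR = -45/122
mR = 1/2·sL + 1/2·sR = 909/1952

9/16 45/122 -45/122 909/1952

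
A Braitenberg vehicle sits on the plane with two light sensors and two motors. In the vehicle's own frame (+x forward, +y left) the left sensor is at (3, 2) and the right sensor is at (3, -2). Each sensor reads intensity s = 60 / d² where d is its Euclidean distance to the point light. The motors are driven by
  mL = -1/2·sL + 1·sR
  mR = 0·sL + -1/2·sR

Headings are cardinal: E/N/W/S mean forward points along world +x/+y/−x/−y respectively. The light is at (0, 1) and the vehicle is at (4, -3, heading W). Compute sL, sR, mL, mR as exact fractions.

left sensor world pos  = (1, -5); dL² = 37
right sensor world pos = (1, -1); dR² = 5
sL = 60/37 = 60/37
sR = 60/5 = 12
mL = -1/2·sL + 1·sR = 414/37
mR = 0·sL + -1/2·sR = -6

60/37 12 414/37 -6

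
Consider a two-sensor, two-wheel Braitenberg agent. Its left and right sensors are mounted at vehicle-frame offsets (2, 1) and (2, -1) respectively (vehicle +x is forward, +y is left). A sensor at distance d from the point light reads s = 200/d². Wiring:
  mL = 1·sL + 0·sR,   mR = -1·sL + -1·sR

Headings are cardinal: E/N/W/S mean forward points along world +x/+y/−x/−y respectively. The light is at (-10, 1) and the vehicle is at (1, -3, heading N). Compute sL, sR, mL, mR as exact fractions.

25/13 50/37 25/13 -1575/481

left sensor world pos  = (0, -1); dL² = 104
right sensor world pos = (2, -1); dR² = 148
sL = 200/104 = 25/13
sR = 200/148 = 50/37
mL = 1·sL + 0·sR = 25/13
mR = -1·sL + -1·sR = -1575/481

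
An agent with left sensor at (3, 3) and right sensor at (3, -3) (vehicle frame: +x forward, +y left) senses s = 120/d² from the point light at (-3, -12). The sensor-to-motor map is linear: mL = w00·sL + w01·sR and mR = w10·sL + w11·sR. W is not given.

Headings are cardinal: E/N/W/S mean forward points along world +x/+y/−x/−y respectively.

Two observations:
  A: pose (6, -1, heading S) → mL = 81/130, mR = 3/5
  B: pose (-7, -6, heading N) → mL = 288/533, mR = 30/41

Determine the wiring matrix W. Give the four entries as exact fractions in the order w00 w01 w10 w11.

obs A: pose=(6,-1,S) → sL=15/26, sR=6/5, mL=81/130, mR=3/5
obs B: pose=(-7,-6,N) → sL=12/13, sR=60/41, mL=288/533, mR=30/41
sensor matrix S = [[15/26, 6/5], [12/13, 60/41]]; det S = -54/205
solve [mL_A; mL_B] = S·[w00; w01] and [mR_A; mR_B] = S·[w10; w11]:
  w00 = -1, w01 = 1, w10 = 0, w11 = 1/2

-1 1 0 1/2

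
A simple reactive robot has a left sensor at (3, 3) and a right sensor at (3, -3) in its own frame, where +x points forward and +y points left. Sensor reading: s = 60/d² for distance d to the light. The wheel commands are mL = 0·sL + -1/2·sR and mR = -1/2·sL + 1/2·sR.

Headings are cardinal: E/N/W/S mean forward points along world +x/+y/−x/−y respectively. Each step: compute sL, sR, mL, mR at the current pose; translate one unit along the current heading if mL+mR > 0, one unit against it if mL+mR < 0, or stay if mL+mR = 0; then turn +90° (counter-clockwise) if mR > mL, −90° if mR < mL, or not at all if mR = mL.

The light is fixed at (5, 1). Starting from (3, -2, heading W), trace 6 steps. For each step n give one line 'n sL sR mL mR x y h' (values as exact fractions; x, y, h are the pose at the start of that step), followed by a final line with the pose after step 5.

n=0: pose=(3,-2,W); sL=60/61, sR=12/5; mL=-6/5, mR=216/305; mL+mR=-30/61 → advance -1; mR−mL=582/305 → turn +1·90°
n=1: pose=(4,-2,S); sL=3/2, sR=15/13; mL=-15/26, mR=-9/52; mL+mR=-3/4 → advance -1; mR−mL=21/52 → turn +1·90°
n=2: pose=(4,-1,E); sL=12, sR=60/29; mL=-30/29, mR=-144/29; mL+mR=-6 → advance -1; mR−mL=-114/29 → turn -1·90°
n=3: pose=(3,-1,S); sL=30/13, sR=6/5; mL=-3/5, mR=-36/65; mL+mR=-15/13 → advance -1; mR−mL=3/65 → turn +1·90°
n=4: pose=(3,0,E); sL=12, sR=60/17; mL=-30/17, mR=-72/17; mL+mR=-6 → advance -1; mR−mL=-42/17 → turn -1·90°
n=5: pose=(2,0,S); sL=15/4, sR=15/13; mL=-15/26, mR=-135/104; mL+mR=-15/8 → advance -1; mR−mL=-75/104 → turn -1·90°

0 60/61 12/5 -6/5 216/305 3 -2 W
1 3/2 15/13 -15/26 -9/52 4 -2 S
2 12 60/29 -30/29 -144/29 4 -1 E
3 30/13 6/5 -3/5 -36/65 3 -1 S
4 12 60/17 -30/17 -72/17 3 0 E
5 15/4 15/13 -15/26 -135/104 2 0 S
final 2 1 W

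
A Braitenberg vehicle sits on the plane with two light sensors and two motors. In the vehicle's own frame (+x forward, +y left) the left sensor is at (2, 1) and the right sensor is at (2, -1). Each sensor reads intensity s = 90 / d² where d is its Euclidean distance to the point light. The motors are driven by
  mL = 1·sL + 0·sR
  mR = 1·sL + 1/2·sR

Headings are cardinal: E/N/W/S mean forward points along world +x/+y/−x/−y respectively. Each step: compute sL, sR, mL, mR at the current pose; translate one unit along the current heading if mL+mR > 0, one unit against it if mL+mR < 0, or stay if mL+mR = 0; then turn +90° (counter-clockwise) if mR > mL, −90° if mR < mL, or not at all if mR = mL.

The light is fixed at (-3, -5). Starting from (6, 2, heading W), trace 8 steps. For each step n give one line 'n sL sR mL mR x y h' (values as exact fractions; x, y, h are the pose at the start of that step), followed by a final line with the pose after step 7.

n=0: pose=(6,2,W); sL=18/17, sR=90/113; mL=18/17, mR=2799/1921; mL+mR=4833/1921 → advance +1; mR−mL=45/113 → turn +1·90°
n=1: pose=(5,2,S); sL=45/53, sR=45/37; mL=45/53, mR=5715/3922; mL+mR=9045/3922 → advance +1; mR−mL=45/74 → turn +1·90°
n=2: pose=(5,1,E); sL=90/149, sR=18/25; mL=90/149, mR=3591/3725; mL+mR=5841/3725 → advance +1; mR−mL=9/25 → turn +1·90°
n=3: pose=(6,1,N); sL=45/64, sR=45/82; mL=45/64, mR=2565/2624; mL+mR=2205/1312 → advance +1; mR−mL=45/164 → turn +1·90°
n=4: pose=(6,2,W); sL=18/17, sR=90/113; mL=18/17, mR=2799/1921; mL+mR=4833/1921 → advance +1; mR−mL=45/113 → turn +1·90°
n=5: pose=(5,2,S); sL=45/53, sR=45/37; mL=45/53, mR=5715/3922; mL+mR=9045/3922 → advance +1; mR−mL=45/74 → turn +1·90°
n=6: pose=(5,1,E); sL=90/149, sR=18/25; mL=90/149, mR=3591/3725; mL+mR=5841/3725 → advance +1; mR−mL=9/25 → turn +1·90°
n=7: pose=(6,1,N); sL=45/64, sR=45/82; mL=45/64, mR=2565/2624; mL+mR=2205/1312 → advance +1; mR−mL=45/164 → turn +1·90°

0 18/17 90/113 18/17 2799/1921 6 2 W
1 45/53 45/37 45/53 5715/3922 5 2 S
2 90/149 18/25 90/149 3591/3725 5 1 E
3 45/64 45/82 45/64 2565/2624 6 1 N
4 18/17 90/113 18/17 2799/1921 6 2 W
5 45/53 45/37 45/53 5715/3922 5 2 S
6 90/149 18/25 90/149 3591/3725 5 1 E
7 45/64 45/82 45/64 2565/2624 6 1 N
final 6 2 W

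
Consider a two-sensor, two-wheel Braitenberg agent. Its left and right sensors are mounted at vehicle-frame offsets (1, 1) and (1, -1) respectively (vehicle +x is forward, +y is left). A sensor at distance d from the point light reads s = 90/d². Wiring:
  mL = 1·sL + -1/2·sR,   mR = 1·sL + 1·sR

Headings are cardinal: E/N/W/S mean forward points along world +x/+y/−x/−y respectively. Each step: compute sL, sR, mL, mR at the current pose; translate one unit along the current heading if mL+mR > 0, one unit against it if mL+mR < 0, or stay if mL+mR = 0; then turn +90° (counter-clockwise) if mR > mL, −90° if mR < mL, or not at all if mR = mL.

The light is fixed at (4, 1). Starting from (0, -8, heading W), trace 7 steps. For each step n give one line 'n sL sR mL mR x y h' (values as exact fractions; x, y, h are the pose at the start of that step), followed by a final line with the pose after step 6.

n=0: pose=(0,-8,W); sL=18/25, sR=90/89; mL=477/2225, mR=3852/2225; mL+mR=4329/2225 → advance +1; mR−mL=135/89 → turn +1·90°
n=1: pose=(-1,-8,S); sL=45/58, sR=45/68; mL=1755/3944, mR=2835/1972; mL+mR=7425/3944 → advance +1; mR−mL=135/136 → turn +1·90°
n=2: pose=(-1,-9,E); sL=90/97, sR=90/137; mL=7965/13289, mR=21060/13289; mL+mR=29025/13289 → advance +1; mR−mL=135/137 → turn +1·90°
n=3: pose=(0,-9,N); sL=45/53, sR=1; mL=37/106, mR=98/53; mL+mR=233/106 → advance +1; mR−mL=3/2 → turn +1·90°
n=4: pose=(0,-8,W); sL=18/25, sR=90/89; mL=477/2225, mR=3852/2225; mL+mR=4329/2225 → advance +1; mR−mL=135/89 → turn +1·90°
n=5: pose=(-1,-8,S); sL=45/58, sR=45/68; mL=1755/3944, mR=2835/1972; mL+mR=7425/3944 → advance +1; mR−mL=135/136 → turn +1·90°
n=6: pose=(-1,-9,E); sL=90/97, sR=90/137; mL=7965/13289, mR=21060/13289; mL+mR=29025/13289 → advance +1; mR−mL=135/137 → turn +1·90°

0 18/25 90/89 477/2225 3852/2225 0 -8 W
1 45/58 45/68 1755/3944 2835/1972 -1 -8 S
2 90/97 90/137 7965/13289 21060/13289 -1 -9 E
3 45/53 1 37/106 98/53 0 -9 N
4 18/25 90/89 477/2225 3852/2225 0 -8 W
5 45/58 45/68 1755/3944 2835/1972 -1 -8 S
6 90/97 90/137 7965/13289 21060/13289 -1 -9 E
final 0 -9 N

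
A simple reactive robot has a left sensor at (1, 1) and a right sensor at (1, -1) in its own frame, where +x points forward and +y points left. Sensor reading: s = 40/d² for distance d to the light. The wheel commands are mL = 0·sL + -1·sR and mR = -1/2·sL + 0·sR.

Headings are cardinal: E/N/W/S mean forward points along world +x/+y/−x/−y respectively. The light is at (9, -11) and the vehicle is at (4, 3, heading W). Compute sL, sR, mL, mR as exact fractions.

8/41 40/261 -40/261 -4/41

left sensor world pos  = (3, 2); dL² = 205
right sensor world pos = (3, 4); dR² = 261
sL = 40/205 = 8/41
sR = 40/261 = 40/261
mL = 0·sL + -1·sR = -40/261
mR = -1/2·sL + 0·sR = -4/41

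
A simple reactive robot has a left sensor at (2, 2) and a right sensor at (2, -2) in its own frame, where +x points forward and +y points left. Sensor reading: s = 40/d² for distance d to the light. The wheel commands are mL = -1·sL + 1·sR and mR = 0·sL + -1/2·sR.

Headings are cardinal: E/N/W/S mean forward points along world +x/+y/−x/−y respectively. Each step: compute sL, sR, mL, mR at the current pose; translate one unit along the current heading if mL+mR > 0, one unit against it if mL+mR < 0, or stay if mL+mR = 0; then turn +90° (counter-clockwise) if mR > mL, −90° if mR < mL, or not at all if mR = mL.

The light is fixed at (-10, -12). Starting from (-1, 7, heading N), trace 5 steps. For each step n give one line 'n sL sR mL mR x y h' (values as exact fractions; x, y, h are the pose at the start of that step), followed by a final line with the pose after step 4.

n=0: pose=(-1,7,N); sL=4/49, sR=20/281; mL=-144/13769, mR=-10/281; mL+mR=-634/13769 → advance -1; mR−mL=-346/13769 → turn -1·90°
n=1: pose=(-1,6,E); sL=40/521, sR=40/377; mL=5760/196417, mR=-20/377; mL+mR=-4660/196417 → advance -1; mR−mL=-16180/196417 → turn -1·90°
n=2: pose=(-2,6,S); sL=10/89, sR=10/73; mL=160/6497, mR=-5/73; mL+mR=-285/6497 → advance -1; mR−mL=-605/6497 → turn -1·90°
n=3: pose=(-2,7,W); sL=8/65, sR=40/477; mL=-1216/31005, mR=-20/477; mL+mR=-2516/31005 → advance -1; mR−mL=-28/10335 → turn -1·90°
n=4: pose=(-1,7,N); sL=4/49, sR=20/281; mL=-144/13769, mR=-10/281; mL+mR=-634/13769 → advance -1; mR−mL=-346/13769 → turn -1·90°

0 4/49 20/281 -144/13769 -10/281 -1 7 N
1 40/521 40/377 5760/196417 -20/377 -1 6 E
2 10/89 10/73 160/6497 -5/73 -2 6 S
3 8/65 40/477 -1216/31005 -20/477 -2 7 W
4 4/49 20/281 -144/13769 -10/281 -1 7 N
final -1 6 E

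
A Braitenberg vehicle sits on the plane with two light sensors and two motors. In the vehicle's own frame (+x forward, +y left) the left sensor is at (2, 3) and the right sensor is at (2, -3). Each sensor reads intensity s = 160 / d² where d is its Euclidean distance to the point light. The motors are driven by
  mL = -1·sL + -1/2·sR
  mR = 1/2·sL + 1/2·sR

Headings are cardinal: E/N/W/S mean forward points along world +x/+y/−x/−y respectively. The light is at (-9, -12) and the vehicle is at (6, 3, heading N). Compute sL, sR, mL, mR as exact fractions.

left sensor world pos  = (3, 5); dL² = 433
right sensor world pos = (9, 5); dR² = 613
sL = 160/433 = 160/433
sR = 160/613 = 160/613
mL = -1·sL + -1/2·sR = -132720/265429
mR = 1/2·sL + 1/2·sR = 83680/265429

160/433 160/613 -132720/265429 83680/265429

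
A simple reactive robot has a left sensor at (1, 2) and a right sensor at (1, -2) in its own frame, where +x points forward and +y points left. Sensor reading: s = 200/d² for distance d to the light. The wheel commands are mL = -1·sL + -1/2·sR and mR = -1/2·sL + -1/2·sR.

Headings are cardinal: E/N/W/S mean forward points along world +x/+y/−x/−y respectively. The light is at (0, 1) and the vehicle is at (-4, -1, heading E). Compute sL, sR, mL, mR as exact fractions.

200/9 8 -236/9 -136/9

left sensor world pos  = (-3, 1); dL² = 9
right sensor world pos = (-3, -3); dR² = 25
sL = 200/9 = 200/9
sR = 200/25 = 8
mL = -1·sL + -1/2·sR = -236/9
mR = -1/2·sL + -1/2·sR = -136/9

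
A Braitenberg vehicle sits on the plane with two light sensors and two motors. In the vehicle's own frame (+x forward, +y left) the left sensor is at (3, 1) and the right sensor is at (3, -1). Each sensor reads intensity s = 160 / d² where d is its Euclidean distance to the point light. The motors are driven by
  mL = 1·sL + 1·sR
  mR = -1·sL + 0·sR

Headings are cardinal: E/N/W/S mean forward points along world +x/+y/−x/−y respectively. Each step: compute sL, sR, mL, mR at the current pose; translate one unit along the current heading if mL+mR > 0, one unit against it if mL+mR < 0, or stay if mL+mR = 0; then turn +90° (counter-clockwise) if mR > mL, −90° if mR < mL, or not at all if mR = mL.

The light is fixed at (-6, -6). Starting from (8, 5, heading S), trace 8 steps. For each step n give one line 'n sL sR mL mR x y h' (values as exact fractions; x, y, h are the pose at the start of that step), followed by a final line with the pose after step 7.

0 160/289 160/233 83520/67337 -160/289 8 5 S
1 80/101 80/121 17760/12221 -80/101 8 4 W
2 160/313 32/73 21696/22849 -160/313 7 4 N
3 2/5 40/89 378/445 -2/5 7 5 E
4 160/289 160/233 83520/67337 -160/289 8 5 S
5 80/101 80/121 17760/12221 -80/101 8 4 W
6 160/313 32/73 21696/22849 -160/313 7 4 N
7 2/5 40/89 378/445 -2/5 7 5 E
final 8 5 S

n=0: pose=(8,5,S); sL=160/289, sR=160/233; mL=83520/67337, mR=-160/289; mL+mR=160/233 → advance +1; mR−mL=-120800/67337 → turn -1·90°
n=1: pose=(8,4,W); sL=80/101, sR=80/121; mL=17760/12221, mR=-80/101; mL+mR=80/121 → advance +1; mR−mL=-27440/12221 → turn -1·90°
n=2: pose=(7,4,N); sL=160/313, sR=32/73; mL=21696/22849, mR=-160/313; mL+mR=32/73 → advance +1; mR−mL=-33376/22849 → turn -1·90°
n=3: pose=(7,5,E); sL=2/5, sR=40/89; mL=378/445, mR=-2/5; mL+mR=40/89 → advance +1; mR−mL=-556/445 → turn -1·90°
n=4: pose=(8,5,S); sL=160/289, sR=160/233; mL=83520/67337, mR=-160/289; mL+mR=160/233 → advance +1; mR−mL=-120800/67337 → turn -1·90°
n=5: pose=(8,4,W); sL=80/101, sR=80/121; mL=17760/12221, mR=-80/101; mL+mR=80/121 → advance +1; mR−mL=-27440/12221 → turn -1·90°
n=6: pose=(7,4,N); sL=160/313, sR=32/73; mL=21696/22849, mR=-160/313; mL+mR=32/73 → advance +1; mR−mL=-33376/22849 → turn -1·90°
n=7: pose=(7,5,E); sL=2/5, sR=40/89; mL=378/445, mR=-2/5; mL+mR=40/89 → advance +1; mR−mL=-556/445 → turn -1·90°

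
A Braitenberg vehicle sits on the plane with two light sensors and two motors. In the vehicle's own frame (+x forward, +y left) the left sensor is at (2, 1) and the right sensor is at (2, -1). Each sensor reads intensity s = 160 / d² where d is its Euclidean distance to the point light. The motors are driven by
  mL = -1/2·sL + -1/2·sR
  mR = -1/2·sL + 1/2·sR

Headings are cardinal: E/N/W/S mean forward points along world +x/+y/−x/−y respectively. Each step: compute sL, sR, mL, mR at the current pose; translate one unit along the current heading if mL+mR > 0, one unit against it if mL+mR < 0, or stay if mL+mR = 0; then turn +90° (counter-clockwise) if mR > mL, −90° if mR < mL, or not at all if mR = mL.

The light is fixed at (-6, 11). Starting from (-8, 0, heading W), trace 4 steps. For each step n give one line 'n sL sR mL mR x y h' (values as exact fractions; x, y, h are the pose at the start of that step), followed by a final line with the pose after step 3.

n=0: pose=(-8,0,W); sL=1, sR=40/29; mL=-69/58, mR=11/58; mL+mR=-1 → advance -1; mR−mL=40/29 → turn +1·90°
n=1: pose=(-7,0,S); sL=160/169, sR=160/173; mL=-27360/29237, mR=-320/29237; mL+mR=-160/169 → advance -1; mR−mL=160/173 → turn +1·90°
n=2: pose=(-7,1,E); sL=80/41, sR=80/61; mL=-4080/2501, mR=-800/2501; mL+mR=-80/41 → advance -1; mR−mL=80/61 → turn +1·90°
n=3: pose=(-8,1,N); sL=160/73, sR=32/13; mL=-2208/949, mR=128/949; mL+mR=-160/73 → advance -1; mR−mL=32/13 → turn +1·90°

0 1 40/29 -69/58 11/58 -8 0 W
1 160/169 160/173 -27360/29237 -320/29237 -7 0 S
2 80/41 80/61 -4080/2501 -800/2501 -7 1 E
3 160/73 32/13 -2208/949 128/949 -8 1 N
final -8 0 W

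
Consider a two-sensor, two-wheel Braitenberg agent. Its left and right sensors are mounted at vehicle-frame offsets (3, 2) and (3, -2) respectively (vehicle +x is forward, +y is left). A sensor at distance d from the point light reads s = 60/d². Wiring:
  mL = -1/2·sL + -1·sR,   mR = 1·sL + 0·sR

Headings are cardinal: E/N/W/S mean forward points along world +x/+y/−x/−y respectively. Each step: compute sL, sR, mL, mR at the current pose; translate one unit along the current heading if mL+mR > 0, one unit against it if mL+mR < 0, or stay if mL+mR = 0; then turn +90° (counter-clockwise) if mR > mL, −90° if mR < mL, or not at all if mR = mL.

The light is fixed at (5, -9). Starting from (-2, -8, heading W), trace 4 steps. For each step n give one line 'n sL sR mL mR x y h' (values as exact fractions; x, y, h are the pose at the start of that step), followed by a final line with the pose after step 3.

n=0: pose=(-2,-8,W); sL=60/101, sR=60/109; mL=-9330/11009, mR=60/101; mL+mR=-2790/11009 → advance -1; mR−mL=15870/11009 → turn +1·90°
n=1: pose=(-1,-8,S); sL=3, sR=15/17; mL=-81/34, mR=3; mL+mR=21/34 → advance +1; mR−mL=183/34 → turn +1·90°
n=2: pose=(-1,-9,E); sL=60/13, sR=60/13; mL=-90/13, mR=60/13; mL+mR=-30/13 → advance -1; mR−mL=150/13 → turn +1·90°
n=3: pose=(-2,-9,N); sL=2/3, sR=30/17; mL=-107/51, mR=2/3; mL+mR=-73/51 → advance -1; mR−mL=47/17 → turn +1·90°

0 60/101 60/109 -9330/11009 60/101 -2 -8 W
1 3 15/17 -81/34 3 -1 -8 S
2 60/13 60/13 -90/13 60/13 -1 -9 E
3 2/3 30/17 -107/51 2/3 -2 -9 N
final -2 -10 W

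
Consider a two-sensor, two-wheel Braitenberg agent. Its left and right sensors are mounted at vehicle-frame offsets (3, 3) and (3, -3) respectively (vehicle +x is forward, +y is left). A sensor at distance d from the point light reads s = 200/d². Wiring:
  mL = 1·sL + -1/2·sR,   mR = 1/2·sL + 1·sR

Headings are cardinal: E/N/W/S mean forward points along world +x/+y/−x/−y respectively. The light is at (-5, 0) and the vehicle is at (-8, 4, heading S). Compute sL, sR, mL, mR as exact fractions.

left sensor world pos  = (-5, 1); dL² = 1
right sensor world pos = (-11, 1); dR² = 37
sL = 200/1 = 200
sR = 200/37 = 200/37
mL = 1·sL + -1/2·sR = 7300/37
mR = 1/2·sL + 1·sR = 3900/37

200 200/37 7300/37 3900/37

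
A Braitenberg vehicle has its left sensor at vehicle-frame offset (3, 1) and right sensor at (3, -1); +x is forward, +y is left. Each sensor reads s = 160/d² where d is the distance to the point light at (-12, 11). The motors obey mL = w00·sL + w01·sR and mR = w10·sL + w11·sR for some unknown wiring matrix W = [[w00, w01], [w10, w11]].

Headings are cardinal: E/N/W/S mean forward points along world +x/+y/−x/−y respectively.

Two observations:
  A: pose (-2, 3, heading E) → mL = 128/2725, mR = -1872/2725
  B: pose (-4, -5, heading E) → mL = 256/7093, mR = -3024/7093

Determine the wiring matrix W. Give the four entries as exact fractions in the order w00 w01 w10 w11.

obs A: pose=(-2,3,E) → sL=80/109, sR=16/25, mL=128/2725, mR=-1872/2725
obs B: pose=(-4,-5,E) → sL=80/173, sR=16/41, mL=256/7093, mR=-3024/7093
sensor matrix S = [[80/109, 16/25], [80/173, 16/41]]; det S = -36864/3865685
solve [mL_A; mL_B] = S·[w00; w01] and [mR_A; mR_B] = S·[w10; w11]:
  w00 = 1/2, w01 = -1/2, w10 = -1/2, w11 = -1/2

1/2 -1/2 -1/2 -1/2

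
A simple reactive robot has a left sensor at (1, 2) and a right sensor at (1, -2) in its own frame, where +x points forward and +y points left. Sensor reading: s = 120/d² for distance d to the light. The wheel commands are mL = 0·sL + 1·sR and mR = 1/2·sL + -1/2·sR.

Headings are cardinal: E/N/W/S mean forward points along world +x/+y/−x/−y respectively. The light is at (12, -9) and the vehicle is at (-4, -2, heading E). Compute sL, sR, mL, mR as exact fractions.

20/51 12/25 12/25 -56/1275

left sensor world pos  = (-3, 0); dL² = 306
right sensor world pos = (-3, -4); dR² = 250
sL = 120/306 = 20/51
sR = 120/250 = 12/25
mL = 0·sL + 1·sR = 12/25
mR = 1/2·sL + -1/2·sR = -56/1275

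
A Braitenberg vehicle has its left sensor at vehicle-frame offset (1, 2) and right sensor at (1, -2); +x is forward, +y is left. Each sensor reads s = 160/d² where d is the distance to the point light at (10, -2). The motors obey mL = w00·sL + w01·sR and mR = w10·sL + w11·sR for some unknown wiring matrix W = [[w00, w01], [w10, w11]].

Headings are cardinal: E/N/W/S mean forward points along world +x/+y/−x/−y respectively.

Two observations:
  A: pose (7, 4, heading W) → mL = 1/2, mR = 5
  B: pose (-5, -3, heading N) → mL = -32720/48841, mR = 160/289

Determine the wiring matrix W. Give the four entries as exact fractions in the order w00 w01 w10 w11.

obs A: pose=(7,4,W) → sL=5, sR=2, mL=1/2, mR=5
obs B: pose=(-5,-3,N) → sL=160/289, sR=160/169, mL=-32720/48841, mR=160/289
sensor matrix S = [[5, 2], [160/289, 160/169]]; det S = 177120/48841
solve [mL_A; mL_B] = S·[w00; w01] and [mR_A; mR_B] = S·[w10; w11]:
  w00 = 1/2, w01 = -1, w10 = 1, w11 = 0

1/2 -1 1 0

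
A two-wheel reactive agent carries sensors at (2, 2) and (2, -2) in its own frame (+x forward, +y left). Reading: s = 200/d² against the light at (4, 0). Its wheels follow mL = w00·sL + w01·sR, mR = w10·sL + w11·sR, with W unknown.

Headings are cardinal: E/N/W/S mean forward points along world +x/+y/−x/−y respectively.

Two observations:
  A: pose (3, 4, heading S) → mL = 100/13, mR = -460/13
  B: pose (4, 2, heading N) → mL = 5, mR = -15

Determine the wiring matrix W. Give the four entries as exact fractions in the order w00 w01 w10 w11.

obs A: pose=(3,4,S) → sL=40, sR=200/13, mL=100/13, mR=-460/13
obs B: pose=(4,2,N) → sL=10, sR=10, mL=5, mR=-15
sensor matrix S = [[40, 200/13], [10, 10]]; det S = 3200/13
solve [mL_A; mL_B] = S·[w00; w01] and [mR_A; mR_B] = S·[w10; w11]:
  w00 = 0, w01 = 1/2, w10 = -1/2, w11 = -1

0 1/2 -1/2 -1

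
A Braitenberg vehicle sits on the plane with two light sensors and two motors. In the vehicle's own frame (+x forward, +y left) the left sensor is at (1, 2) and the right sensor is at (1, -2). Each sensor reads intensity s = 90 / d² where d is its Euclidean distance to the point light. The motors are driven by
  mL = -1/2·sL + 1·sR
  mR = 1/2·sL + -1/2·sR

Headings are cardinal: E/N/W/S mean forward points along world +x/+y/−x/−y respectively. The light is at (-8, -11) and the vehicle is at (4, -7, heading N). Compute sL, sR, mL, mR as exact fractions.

18/25 90/221 261/5525 864/5525

left sensor world pos  = (2, -6); dL² = 125
right sensor world pos = (6, -6); dR² = 221
sL = 90/125 = 18/25
sR = 90/221 = 90/221
mL = -1/2·sL + 1·sR = 261/5525
mR = 1/2·sL + -1/2·sR = 864/5525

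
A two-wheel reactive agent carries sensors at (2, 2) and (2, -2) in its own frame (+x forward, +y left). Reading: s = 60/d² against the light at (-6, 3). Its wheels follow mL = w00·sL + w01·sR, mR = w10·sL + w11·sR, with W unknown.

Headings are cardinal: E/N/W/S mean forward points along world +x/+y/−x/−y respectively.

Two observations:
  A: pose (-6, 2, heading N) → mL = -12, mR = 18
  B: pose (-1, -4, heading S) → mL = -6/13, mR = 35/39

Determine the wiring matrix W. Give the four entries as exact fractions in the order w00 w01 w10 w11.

-1 0 1/2 1

obs A: pose=(-6,2,N) → sL=12, sR=12, mL=-12, mR=18
obs B: pose=(-1,-4,S) → sL=6/13, sR=2/3, mL=-6/13, mR=35/39
sensor matrix S = [[12, 12], [6/13, 2/3]]; det S = 32/13
solve [mL_A; mL_B] = S·[w00; w01] and [mR_A; mR_B] = S·[w10; w11]:
  w00 = -1, w01 = 0, w10 = 1/2, w11 = 1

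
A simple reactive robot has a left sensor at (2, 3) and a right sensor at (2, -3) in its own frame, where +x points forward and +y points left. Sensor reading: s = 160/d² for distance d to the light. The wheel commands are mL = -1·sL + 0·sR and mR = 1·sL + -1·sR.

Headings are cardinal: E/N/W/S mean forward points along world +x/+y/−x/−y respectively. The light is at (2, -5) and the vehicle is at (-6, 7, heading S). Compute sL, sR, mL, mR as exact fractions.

32/25 160/221 -32/25 3072/5525

left sensor world pos  = (-3, 5); dL² = 125
right sensor world pos = (-9, 5); dR² = 221
sL = 160/125 = 32/25
sR = 160/221 = 160/221
mL = -1·sL + 0·sR = -32/25
mR = 1·sL + -1·sR = 3072/5525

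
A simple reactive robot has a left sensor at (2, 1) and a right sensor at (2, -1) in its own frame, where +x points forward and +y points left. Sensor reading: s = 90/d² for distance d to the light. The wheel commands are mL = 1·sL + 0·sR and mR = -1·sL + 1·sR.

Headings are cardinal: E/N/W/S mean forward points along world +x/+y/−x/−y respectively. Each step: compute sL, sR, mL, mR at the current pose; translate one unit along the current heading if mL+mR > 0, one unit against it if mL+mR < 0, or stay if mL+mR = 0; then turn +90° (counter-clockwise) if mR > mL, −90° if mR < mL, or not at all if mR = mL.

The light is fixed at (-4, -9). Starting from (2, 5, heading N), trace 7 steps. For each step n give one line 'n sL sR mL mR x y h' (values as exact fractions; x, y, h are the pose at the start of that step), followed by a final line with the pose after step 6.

0 90/281 18/61 90/281 -432/17141 2 5 N
1 9/32 9/26 9/32 27/416 2 6 E
2 90/233 18/41 90/233 504/9553 3 6 S
3 45/97 9/25 45/97 -252/2425 3 5 W
4 90/281 18/61 90/281 -432/17141 2 5 N
5 9/32 9/26 9/32 27/416 2 6 E
6 90/233 18/41 90/233 504/9553 3 6 S
final 3 5 W

n=0: pose=(2,5,N); sL=90/281, sR=18/61; mL=90/281, mR=-432/17141; mL+mR=18/61 → advance +1; mR−mL=-5922/17141 → turn -1·90°
n=1: pose=(2,6,E); sL=9/32, sR=9/26; mL=9/32, mR=27/416; mL+mR=9/26 → advance +1; mR−mL=-45/208 → turn -1·90°
n=2: pose=(3,6,S); sL=90/233, sR=18/41; mL=90/233, mR=504/9553; mL+mR=18/41 → advance +1; mR−mL=-3186/9553 → turn -1·90°
n=3: pose=(3,5,W); sL=45/97, sR=9/25; mL=45/97, mR=-252/2425; mL+mR=9/25 → advance +1; mR−mL=-1377/2425 → turn -1·90°
n=4: pose=(2,5,N); sL=90/281, sR=18/61; mL=90/281, mR=-432/17141; mL+mR=18/61 → advance +1; mR−mL=-5922/17141 → turn -1·90°
n=5: pose=(2,6,E); sL=9/32, sR=9/26; mL=9/32, mR=27/416; mL+mR=9/26 → advance +1; mR−mL=-45/208 → turn -1·90°
n=6: pose=(3,6,S); sL=90/233, sR=18/41; mL=90/233, mR=504/9553; mL+mR=18/41 → advance +1; mR−mL=-3186/9553 → turn -1·90°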